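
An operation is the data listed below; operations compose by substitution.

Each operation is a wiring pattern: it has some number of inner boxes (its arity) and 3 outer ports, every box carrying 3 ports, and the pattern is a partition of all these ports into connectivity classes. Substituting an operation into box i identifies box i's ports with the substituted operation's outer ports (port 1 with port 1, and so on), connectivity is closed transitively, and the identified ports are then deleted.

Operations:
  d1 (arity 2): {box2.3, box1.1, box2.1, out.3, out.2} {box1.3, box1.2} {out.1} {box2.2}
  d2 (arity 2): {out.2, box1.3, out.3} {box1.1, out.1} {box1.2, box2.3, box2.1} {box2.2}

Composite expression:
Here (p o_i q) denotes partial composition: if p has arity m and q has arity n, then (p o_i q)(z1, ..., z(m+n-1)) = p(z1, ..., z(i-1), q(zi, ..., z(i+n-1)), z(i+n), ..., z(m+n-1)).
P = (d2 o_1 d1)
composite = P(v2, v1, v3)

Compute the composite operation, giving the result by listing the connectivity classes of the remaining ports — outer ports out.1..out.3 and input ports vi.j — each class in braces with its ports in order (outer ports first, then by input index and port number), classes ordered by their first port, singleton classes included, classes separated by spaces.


After gluing at d2, chains via deleted ports link the v-ports.
after d1, the pattern on (v2, v1) reads {out.1} {out.2, out.3, v1.1, v1.3, v2.1} {v1.2} {v2.2, v2.3} (out.j = its outer ports)
after d2, the pattern on (v2, v1, v3) reads {out.1} {out.2, out.3, v1.1, v1.3, v2.1, v3.1, v3.3} {v1.2} {v2.2, v2.3} {v3.2} (out.j = its outer ports)

{out.1} {out.2, out.3, v1.1, v1.3, v2.1, v3.1, v3.3} {v1.2} {v2.2, v2.3} {v3.2}


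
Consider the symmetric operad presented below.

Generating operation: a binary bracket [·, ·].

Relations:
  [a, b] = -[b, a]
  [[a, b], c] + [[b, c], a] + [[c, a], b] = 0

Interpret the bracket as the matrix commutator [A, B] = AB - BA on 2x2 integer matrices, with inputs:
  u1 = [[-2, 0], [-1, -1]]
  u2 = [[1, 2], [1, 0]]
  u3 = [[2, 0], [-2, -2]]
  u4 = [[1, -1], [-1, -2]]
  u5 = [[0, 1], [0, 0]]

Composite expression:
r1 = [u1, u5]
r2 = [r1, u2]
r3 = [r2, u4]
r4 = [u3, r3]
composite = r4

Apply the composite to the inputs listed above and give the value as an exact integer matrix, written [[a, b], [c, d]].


[[-26, -52], [60, 26]]

[u1, u5] = [[1, -1], [0, -1]]
[[u1, u5], u2] = [[-1, 5], [-2, 1]]
[[[u1, u5], u2], u4] = [[-7, -13], [-8, 7]]
[u3, [[[u1, u5], u2], u4]] = [[-26, -52], [60, 26]]


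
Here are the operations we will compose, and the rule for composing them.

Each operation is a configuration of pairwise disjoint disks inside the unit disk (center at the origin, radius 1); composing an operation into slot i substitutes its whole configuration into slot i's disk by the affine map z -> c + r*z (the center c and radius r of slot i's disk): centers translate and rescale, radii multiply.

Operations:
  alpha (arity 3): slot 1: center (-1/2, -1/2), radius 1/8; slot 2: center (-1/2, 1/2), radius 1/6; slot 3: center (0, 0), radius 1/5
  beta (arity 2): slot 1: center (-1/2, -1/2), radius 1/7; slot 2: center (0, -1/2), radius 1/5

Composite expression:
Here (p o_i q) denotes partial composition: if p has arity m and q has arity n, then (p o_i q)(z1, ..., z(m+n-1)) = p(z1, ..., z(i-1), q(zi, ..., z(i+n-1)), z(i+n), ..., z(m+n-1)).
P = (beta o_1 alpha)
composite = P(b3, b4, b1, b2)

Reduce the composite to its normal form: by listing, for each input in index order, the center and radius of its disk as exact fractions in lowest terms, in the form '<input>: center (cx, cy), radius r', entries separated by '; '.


Each b-disk chains the slot maps above it in beta; radii multiply.
b3: after 2 affine steps, its disk has center (-4/7, -4/7), radius 1/56
b4: after 2 affine steps, its disk has center (-4/7, -3/7), radius 1/42
b1: after 2 affine steps, its disk has center (-1/2, -1/2), radius 1/35
b2: after 1 affine step, its disk has center (0, -1/2), radius 1/5

b1: center (-1/2, -1/2), radius 1/35; b2: center (0, -1/2), radius 1/5; b3: center (-4/7, -4/7), radius 1/56; b4: center (-4/7, -3/7), radius 1/42


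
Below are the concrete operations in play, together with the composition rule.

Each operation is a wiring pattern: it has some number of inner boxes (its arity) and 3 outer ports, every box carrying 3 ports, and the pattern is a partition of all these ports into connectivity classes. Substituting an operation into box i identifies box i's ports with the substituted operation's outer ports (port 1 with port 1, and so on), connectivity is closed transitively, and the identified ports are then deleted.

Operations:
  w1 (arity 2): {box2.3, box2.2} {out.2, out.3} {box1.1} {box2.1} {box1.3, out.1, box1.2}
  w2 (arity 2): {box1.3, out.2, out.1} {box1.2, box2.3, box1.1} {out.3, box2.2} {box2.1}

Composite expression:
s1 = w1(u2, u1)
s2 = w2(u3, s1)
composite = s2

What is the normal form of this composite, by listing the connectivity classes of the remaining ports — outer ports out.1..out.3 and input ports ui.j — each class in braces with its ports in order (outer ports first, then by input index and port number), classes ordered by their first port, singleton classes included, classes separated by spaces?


Treat the ports identified at w2 as solder joints: merge, then drop.
composing w1 on (u2, u1), with out.j its own outer ports: {out.1, u2.2, u2.3} {out.2, out.3} {u1.1} {u1.2, u1.3} {u2.1}
composing w2 on (u3, u2, u1), with out.j its own outer ports: {out.1, out.2, u3.3} {out.3, u3.1, u3.2} {u1.1} {u1.2, u1.3} {u2.1} {u2.2, u2.3}

{out.1, out.2, u3.3} {out.3, u3.1, u3.2} {u1.1} {u1.2, u1.3} {u2.1} {u2.2, u2.3}


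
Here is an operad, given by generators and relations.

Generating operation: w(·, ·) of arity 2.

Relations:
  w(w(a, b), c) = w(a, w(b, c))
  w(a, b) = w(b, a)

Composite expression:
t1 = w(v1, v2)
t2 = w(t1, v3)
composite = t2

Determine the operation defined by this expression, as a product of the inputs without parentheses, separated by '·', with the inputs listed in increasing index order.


v1 · v2 · v3


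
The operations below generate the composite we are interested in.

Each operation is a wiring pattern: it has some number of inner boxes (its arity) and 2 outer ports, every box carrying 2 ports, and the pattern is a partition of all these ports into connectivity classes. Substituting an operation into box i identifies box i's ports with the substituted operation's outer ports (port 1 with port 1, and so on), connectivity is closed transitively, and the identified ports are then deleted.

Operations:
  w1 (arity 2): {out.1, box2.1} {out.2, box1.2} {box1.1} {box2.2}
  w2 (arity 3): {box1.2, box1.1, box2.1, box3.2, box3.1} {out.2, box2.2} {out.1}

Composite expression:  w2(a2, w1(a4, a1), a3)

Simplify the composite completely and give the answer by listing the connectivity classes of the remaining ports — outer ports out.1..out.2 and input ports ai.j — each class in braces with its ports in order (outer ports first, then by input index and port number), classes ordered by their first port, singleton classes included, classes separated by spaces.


{out.1} {out.2, a4.2} {a1.1, a2.1, a2.2, a3.1, a3.2} {a1.2} {a4.1}

Reachability decides: close wires over w2-identified ports.
through w1, on inputs (a4, a1): {out.1, a1.1} {out.2, a4.2} {a1.2} {a4.1} (out.j = stage outer ports)
through w2, on inputs (a2, a4, a1, a3): {out.1} {out.2, a4.2} {a1.1, a2.1, a2.2, a3.1, a3.2} {a1.2} {a4.1} (out.j = stage outer ports)


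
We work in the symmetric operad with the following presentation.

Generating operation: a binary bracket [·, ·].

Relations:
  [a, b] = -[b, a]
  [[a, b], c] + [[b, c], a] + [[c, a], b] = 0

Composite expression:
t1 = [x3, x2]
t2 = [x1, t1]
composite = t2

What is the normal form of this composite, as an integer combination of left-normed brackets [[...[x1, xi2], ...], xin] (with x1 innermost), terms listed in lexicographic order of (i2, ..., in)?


-[[x1, x2], x3] + [[x1, x3], x2]

Left-normed coefficients sit on the x1-initial expansion words.
Composite bracket: [x1, [x3, x2]]
Applying ab - ba throughout gives 4 signed words (2^2 = 4).
The x1-initial words carry the normal form:
  x1x2x3 appears with sign -1, giving the term -[[x1, x2], x3]
  x1x3x2 appears with sign +1, giving the term +[[x1, x3], x2]


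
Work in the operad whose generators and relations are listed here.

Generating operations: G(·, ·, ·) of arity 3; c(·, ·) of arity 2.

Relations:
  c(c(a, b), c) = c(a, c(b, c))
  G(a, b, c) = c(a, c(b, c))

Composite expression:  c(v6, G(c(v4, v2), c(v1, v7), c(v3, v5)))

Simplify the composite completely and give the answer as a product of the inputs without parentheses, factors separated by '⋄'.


Associativity of c dissolves the nesting; only the v-input order survives.
c(v4, v2) reduces to v4 ⋄ v2
c(v1, v7) reduces to v1 ⋄ v7
c(v3, v5) reduces to v3 ⋄ v5
G(c(v4, v2), c(v1, v7), c(v3, v5)) reduces to v4 ⋄ v2 ⋄ v1 ⋄ v7 ⋄ v3 ⋄ v5
c(v6, G(c(v4, v2), c(v1, v7), c(v3, v5))) reduces to v6 ⋄ v4 ⋄ v2 ⋄ v1 ⋄ v7 ⋄ v3 ⋄ v5

v6 ⋄ v4 ⋄ v2 ⋄ v1 ⋄ v7 ⋄ v3 ⋄ v5


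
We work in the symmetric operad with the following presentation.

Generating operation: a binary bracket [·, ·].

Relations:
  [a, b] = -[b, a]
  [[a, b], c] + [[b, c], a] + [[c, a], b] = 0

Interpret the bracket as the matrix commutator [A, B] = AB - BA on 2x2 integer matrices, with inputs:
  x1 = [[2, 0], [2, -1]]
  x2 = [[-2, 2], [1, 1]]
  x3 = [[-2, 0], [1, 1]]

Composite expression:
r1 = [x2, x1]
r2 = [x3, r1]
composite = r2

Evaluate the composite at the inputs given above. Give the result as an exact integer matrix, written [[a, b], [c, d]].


[[6, 18], [35, -6]]

[x2, x1] = [[4, -6], [9, -4]]
[x3, [x2, x1]] = [[6, 18], [35, -6]]


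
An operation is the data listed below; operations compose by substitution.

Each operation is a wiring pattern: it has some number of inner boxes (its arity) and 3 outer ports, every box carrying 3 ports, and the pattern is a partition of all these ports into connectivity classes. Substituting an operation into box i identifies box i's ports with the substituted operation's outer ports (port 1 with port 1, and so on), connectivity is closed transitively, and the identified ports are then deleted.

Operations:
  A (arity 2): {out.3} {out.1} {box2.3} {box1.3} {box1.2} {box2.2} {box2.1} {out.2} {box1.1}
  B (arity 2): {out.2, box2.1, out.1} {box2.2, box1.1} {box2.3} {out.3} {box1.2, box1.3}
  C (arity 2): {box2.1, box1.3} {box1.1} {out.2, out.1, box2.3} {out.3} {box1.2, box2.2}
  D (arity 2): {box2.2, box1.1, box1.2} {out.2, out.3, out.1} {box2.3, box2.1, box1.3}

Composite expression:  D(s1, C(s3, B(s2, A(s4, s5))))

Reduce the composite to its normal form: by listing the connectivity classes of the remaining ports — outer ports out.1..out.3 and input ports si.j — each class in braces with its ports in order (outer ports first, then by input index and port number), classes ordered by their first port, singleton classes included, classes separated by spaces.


After gluing at D, chains via deleted ports link the s-ports.
the subtree at A composes to {out.1} {out.2} {out.3} {s4.1} {s4.2} {s4.3} {s5.1} {s5.2} {s5.3} on (s4, s5); out.j = own outer ports
the subtree at B composes to {out.1, out.2} {out.3} {s2.1} {s2.2, s2.3} {s4.1} {s4.2} {s4.3} {s5.1} {s5.2} {s5.3} on (s2, s4, s5); out.j = own outer ports
the subtree at C composes to {out.1, out.2} {out.3} {s2.1} {s2.2, s2.3} {s3.1} {s3.2, s3.3} {s4.1} {s4.2} {s4.3} {s5.1} {s5.2} {s5.3} on (s3, s2, s4, s5); out.j = own outer ports
the subtree at D composes to {out.1, out.2, out.3} {s1.1, s1.2, s1.3} {s2.1} {s2.2, s2.3} {s3.1} {s3.2, s3.3} {s4.1} {s4.2} {s4.3} {s5.1} {s5.2} {s5.3} on (s1, s3, s2, s4, s5); out.j = own outer ports

{out.1, out.2, out.3} {s1.1, s1.2, s1.3} {s2.1} {s2.2, s2.3} {s3.1} {s3.2, s3.3} {s4.1} {s4.2} {s4.3} {s5.1} {s5.2} {s5.3}


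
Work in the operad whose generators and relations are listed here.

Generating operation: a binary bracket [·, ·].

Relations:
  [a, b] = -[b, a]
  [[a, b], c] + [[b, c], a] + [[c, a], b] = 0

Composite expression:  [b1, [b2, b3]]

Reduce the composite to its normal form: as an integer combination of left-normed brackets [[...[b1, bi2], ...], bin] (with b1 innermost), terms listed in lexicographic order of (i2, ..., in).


[[b1, b2], b3] - [[b1, b3], b2]

Left-normed coefficients sit on the b1-initial expansion words.
Composite bracket: [b1, [b2, b3]]
Under [a, b] = ab - ba we get 4 signed associative words (2^2 = 4).
Collect the words opening with b1:
  the word b1b2b3 carries sign +1 and contributes +[[b1, b2], b3]
  the word b1b3b2 carries sign -1 and contributes -[[b1, b3], b2]


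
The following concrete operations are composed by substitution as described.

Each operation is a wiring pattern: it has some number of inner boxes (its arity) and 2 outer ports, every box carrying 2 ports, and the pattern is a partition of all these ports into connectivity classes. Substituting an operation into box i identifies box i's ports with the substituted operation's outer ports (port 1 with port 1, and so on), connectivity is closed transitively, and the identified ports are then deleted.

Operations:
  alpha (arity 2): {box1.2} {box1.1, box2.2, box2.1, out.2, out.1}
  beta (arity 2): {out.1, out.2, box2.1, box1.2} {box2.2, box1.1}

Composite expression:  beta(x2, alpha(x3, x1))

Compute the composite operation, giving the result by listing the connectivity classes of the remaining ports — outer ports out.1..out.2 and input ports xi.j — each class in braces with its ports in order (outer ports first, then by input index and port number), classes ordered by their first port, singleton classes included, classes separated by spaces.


{out.1, out.2, x1.1, x1.2, x2.1, x2.2, x3.1} {x3.2}

Connectivity passes through glued beta-boundaries; trace each wire chain.
stage alpha: inputs (x3, x1), connectivity {out.1, out.2, x1.1, x1.2, x3.1} {x3.2}, out.j its boundary
stage beta: inputs (x2, x3, x1), connectivity {out.1, out.2, x1.1, x1.2, x2.1, x2.2, x3.1} {x3.2}, out.j its boundary


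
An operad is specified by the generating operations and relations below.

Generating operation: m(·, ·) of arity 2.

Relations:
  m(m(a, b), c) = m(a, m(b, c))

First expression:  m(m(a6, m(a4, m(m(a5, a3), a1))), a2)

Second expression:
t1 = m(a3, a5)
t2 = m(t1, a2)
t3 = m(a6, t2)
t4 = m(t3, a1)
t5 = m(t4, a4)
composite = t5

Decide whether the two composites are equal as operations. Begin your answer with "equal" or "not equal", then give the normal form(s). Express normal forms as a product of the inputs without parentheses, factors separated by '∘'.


The first composite normalizes to a6 ∘ a4 ∘ a5 ∘ a3 ∘ a1 ∘ a2
The second composite normalizes to a6 ∘ a3 ∘ a5 ∘ a2 ∘ a1 ∘ a4
The normal forms differ: not equal.

not equal — first a6 ∘ a4 ∘ a5 ∘ a3 ∘ a1 ∘ a2, second a6 ∘ a3 ∘ a5 ∘ a2 ∘ a1 ∘ a4


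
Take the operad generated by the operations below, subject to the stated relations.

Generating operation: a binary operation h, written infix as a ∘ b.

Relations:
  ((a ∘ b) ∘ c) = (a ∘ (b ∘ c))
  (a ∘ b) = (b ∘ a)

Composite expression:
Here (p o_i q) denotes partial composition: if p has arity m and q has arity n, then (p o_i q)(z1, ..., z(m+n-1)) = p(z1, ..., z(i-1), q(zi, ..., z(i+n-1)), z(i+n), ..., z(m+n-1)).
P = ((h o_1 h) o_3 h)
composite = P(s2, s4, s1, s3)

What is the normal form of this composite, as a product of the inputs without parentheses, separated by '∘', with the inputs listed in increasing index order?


s1 ∘ s2 ∘ s3 ∘ s4

Both nesting and order wash out for h; what remains is which s's occur.
(s2 ∘ s4) collapses to s2 ∘ s4
(s1 ∘ s3) collapses to s1 ∘ s3
((s2 ∘ s4) ∘ (s1 ∘ s3)) collapses to s2 ∘ s4 ∘ s1 ∘ s3
sorting the factors by input index: s1 ∘ s2 ∘ s3 ∘ s4


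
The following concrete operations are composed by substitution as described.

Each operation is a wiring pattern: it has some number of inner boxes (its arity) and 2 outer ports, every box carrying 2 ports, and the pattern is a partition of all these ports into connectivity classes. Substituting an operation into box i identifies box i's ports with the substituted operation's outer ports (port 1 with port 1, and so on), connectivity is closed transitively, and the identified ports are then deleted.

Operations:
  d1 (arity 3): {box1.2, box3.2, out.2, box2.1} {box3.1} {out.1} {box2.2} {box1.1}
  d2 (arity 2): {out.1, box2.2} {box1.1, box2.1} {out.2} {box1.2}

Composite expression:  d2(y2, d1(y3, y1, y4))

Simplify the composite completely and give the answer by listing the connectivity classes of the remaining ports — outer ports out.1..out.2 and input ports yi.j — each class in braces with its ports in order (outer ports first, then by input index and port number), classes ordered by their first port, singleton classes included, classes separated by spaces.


{out.1, y1.1, y3.2, y4.2} {out.2} {y1.2} {y2.1} {y2.2} {y3.1} {y4.1}


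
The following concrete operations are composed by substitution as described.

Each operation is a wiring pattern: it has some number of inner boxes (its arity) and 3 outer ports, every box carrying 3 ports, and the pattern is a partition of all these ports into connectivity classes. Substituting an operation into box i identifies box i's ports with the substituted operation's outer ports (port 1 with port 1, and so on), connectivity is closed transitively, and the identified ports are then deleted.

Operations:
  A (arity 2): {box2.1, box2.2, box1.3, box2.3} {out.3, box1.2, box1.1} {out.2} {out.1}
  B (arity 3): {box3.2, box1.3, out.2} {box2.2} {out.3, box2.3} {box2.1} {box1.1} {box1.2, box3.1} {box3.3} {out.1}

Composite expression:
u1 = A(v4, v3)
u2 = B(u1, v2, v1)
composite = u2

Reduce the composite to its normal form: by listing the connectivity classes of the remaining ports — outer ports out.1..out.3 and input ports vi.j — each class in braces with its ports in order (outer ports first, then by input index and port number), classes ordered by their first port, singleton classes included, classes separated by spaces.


{out.1} {out.2, v1.2, v4.1, v4.2} {out.3, v2.3} {v1.1} {v1.3} {v2.1} {v2.2} {v3.1, v3.2, v3.3, v4.3}


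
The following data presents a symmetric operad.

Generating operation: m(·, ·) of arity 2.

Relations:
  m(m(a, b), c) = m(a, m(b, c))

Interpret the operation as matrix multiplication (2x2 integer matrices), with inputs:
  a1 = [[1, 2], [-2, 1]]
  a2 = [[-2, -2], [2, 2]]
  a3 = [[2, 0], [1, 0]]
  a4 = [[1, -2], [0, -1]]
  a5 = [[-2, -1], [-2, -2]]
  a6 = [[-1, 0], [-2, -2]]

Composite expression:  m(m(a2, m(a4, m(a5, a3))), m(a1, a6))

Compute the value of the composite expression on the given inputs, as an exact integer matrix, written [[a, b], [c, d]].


[[130, 104], [-130, -104]]


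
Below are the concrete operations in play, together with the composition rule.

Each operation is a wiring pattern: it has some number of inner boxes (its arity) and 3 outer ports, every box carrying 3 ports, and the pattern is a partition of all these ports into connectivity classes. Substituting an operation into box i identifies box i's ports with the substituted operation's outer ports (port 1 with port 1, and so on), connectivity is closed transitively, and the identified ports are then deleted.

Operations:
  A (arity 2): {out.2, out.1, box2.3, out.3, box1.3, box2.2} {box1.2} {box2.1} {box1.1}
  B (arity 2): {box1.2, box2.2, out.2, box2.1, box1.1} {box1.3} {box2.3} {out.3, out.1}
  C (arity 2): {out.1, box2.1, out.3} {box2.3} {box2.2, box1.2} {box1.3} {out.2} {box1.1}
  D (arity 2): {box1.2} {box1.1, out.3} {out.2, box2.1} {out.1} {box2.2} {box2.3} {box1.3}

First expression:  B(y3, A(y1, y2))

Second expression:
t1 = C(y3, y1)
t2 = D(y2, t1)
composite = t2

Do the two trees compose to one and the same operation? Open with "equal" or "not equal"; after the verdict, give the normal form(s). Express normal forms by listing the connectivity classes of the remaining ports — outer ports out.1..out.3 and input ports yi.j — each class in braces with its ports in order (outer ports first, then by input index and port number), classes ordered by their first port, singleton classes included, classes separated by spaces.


not equal; the first gives {out.1, out.3} {out.2, y1.3, y2.2, y2.3, y3.1, y3.2} {y1.1} {y1.2} {y2.1} {y3.3} and the second {out.1} {out.2, y1.1} {out.3, y2.1} {y1.2, y3.2} {y1.3} {y2.2} {y2.3} {y3.1} {y3.3}


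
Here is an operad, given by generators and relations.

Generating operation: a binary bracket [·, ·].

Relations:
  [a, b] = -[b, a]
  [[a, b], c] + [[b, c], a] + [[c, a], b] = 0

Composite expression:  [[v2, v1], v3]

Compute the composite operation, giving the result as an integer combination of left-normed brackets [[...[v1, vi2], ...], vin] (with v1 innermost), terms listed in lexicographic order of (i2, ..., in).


Skip Jacobi rewriting: expand, keep v1-initial words, read off terms.
Composite bracket: [[v2, v1], v3]
The bracket unfolds into 4 signed words via [a, b] = ab - ba (2^2 = 4).
Coefficients come from the v1-initial words:
  word v1v2v3 has sign -1, contributing -[[v1, v2], v3]

-[[v1, v2], v3]


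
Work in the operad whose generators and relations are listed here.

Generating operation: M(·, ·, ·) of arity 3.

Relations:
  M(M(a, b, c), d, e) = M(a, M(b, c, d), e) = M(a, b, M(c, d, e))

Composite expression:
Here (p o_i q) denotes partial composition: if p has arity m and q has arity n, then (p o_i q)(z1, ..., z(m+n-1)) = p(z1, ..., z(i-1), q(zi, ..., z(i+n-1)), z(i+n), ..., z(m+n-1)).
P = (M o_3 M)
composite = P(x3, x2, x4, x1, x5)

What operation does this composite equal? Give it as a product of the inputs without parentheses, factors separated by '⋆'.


Under associativity of M, the answer is the x's in reading order.
M(x4, x1, x5) spells out as x4 ⋆ x1 ⋆ x5
M(x3, x2, M(x4, x1, x5)) spells out as x3 ⋆ x2 ⋆ x4 ⋆ x1 ⋆ x5

x3 ⋆ x2 ⋆ x4 ⋆ x1 ⋆ x5


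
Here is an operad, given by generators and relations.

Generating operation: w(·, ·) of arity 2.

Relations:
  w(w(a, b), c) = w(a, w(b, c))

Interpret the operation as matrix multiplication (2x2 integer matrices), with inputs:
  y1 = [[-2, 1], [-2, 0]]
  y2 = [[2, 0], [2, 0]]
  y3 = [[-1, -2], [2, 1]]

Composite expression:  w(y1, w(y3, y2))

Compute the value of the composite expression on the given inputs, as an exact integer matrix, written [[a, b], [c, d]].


[[18, 0], [12, 0]]

w(y3, y2) = [[-6, 0], [6, 0]]
w(y1, w(y3, y2)) = [[18, 0], [12, 0]]


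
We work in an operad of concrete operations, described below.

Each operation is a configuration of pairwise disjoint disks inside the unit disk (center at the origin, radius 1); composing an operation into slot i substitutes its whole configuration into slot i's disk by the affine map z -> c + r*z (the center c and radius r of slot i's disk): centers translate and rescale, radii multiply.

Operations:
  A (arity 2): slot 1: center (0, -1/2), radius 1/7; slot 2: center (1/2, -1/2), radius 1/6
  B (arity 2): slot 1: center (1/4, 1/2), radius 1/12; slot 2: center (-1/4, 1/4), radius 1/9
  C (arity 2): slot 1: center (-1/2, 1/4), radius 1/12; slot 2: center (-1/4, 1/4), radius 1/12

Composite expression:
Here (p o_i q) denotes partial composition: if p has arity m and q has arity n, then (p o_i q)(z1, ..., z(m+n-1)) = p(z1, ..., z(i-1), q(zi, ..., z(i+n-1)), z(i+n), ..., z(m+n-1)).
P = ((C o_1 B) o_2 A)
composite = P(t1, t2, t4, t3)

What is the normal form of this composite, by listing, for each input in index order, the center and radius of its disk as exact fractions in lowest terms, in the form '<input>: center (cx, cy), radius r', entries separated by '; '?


t1: center (-23/48, 7/24), radius 1/144; t2: center (-25/48, 115/432), radius 1/756; t3: center (-1/4, 1/4), radius 1/12; t4: center (-223/432, 115/432), radius 1/648

Nesting under C composes maps z -> c + r*z down each t-path.
input t1: applying the 2 nested substitutions gives center (-23/48, 7/24), radius 1/144
input t2: applying the 3 nested substitutions gives center (-25/48, 115/432), radius 1/756
input t4: applying the 3 nested substitutions gives center (-223/432, 115/432), radius 1/648
input t3: applying the 1 nested substitution gives center (-1/4, 1/4), radius 1/12


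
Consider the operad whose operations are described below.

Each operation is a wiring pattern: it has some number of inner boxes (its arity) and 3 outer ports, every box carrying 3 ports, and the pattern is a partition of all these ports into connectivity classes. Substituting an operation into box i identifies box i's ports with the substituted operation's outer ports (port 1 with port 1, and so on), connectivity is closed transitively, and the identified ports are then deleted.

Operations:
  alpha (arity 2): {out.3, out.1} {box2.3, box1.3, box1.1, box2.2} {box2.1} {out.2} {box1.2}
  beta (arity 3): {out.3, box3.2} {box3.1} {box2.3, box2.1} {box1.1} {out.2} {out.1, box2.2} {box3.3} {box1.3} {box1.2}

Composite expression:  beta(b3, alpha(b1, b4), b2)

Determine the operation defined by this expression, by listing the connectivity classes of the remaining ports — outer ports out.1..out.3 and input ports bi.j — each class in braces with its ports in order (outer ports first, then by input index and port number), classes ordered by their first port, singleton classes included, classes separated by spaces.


Reachability decides: close wires over beta-identified ports.
after alpha, the pattern on (b1, b4) reads {out.1, out.3} {out.2} {b1.1, b1.3, b4.2, b4.3} {b1.2} {b4.1} (out.j = its outer ports)
after beta, the pattern on (b3, b1, b4, b2) reads {out.1} {out.2} {out.3, b2.2} {b1.1, b1.3, b4.2, b4.3} {b1.2} {b2.1} {b2.3} {b3.1} {b3.2} {b3.3} {b4.1} (out.j = its outer ports)

{out.1} {out.2} {out.3, b2.2} {b1.1, b1.3, b4.2, b4.3} {b1.2} {b2.1} {b2.3} {b3.1} {b3.2} {b3.3} {b4.1}


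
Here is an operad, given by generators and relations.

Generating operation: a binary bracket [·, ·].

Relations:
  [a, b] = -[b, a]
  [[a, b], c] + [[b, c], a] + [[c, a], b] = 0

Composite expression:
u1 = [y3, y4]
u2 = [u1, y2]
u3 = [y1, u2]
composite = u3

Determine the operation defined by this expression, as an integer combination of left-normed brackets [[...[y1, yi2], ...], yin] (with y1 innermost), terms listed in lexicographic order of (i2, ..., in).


-[[[y1, y2], y3], y4] + [[[y1, y2], y4], y3] + [[[y1, y3], y4], y2] - [[[y1, y4], y3], y2]

Skip Jacobi rewriting: expand, keep y1-initial words, read off terms.
Composite bracket: [y1, [[y3, y4], y2]]
Under [a, b] = ab - ba we get 8 signed associative words (2^3 = 8).
Only words starting with y1 matter:
  y1y2y3y4 appears with sign -1, giving the term -[[[y1, y2], y3], y4]
  y1y2y4y3 appears with sign +1, giving the term +[[[y1, y2], y4], y3]
  y1y3y4y2 appears with sign +1, giving the term +[[[y1, y3], y4], y2]
  y1y4y3y2 appears with sign -1, giving the term -[[[y1, y4], y3], y2]


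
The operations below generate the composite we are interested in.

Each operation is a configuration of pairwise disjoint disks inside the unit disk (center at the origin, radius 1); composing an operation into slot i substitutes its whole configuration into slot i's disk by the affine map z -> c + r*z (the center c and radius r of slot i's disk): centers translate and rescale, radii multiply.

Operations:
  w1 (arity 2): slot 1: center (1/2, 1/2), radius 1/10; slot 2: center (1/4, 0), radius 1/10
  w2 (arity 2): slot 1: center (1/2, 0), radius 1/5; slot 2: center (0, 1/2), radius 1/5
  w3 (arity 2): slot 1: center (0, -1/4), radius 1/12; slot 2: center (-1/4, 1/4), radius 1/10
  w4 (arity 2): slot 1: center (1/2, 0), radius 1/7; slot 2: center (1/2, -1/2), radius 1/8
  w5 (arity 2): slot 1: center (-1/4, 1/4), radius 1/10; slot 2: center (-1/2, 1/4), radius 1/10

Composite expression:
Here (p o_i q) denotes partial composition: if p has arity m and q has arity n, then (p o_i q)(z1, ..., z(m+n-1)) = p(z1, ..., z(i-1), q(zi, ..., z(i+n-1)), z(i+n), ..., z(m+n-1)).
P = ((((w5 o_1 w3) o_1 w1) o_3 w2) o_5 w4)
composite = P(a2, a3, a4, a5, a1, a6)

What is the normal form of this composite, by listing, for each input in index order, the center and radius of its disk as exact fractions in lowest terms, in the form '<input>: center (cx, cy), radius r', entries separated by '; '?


a1: center (-9/20, 1/4), radius 1/70; a2: center (-59/240, 11/48), radius 1/1200; a3: center (-119/480, 9/40), radius 1/1200; a4: center (-27/100, 11/40), radius 1/500; a5: center (-11/40, 7/25), radius 1/500; a6: center (-9/20, 1/5), radius 1/80

Nesting under w5 composes maps z -> c + r*z down each a-path.
a2: after 3 affine steps, its disk has center (-59/240, 11/48), radius 1/1200
a3: after 3 affine steps, its disk has center (-119/480, 9/40), radius 1/1200
a4: after 3 affine steps, its disk has center (-27/100, 11/40), radius 1/500
a5: after 3 affine steps, its disk has center (-11/40, 7/25), radius 1/500
a1: after 2 affine steps, its disk has center (-9/20, 1/4), radius 1/70
a6: after 2 affine steps, its disk has center (-9/20, 1/5), radius 1/80


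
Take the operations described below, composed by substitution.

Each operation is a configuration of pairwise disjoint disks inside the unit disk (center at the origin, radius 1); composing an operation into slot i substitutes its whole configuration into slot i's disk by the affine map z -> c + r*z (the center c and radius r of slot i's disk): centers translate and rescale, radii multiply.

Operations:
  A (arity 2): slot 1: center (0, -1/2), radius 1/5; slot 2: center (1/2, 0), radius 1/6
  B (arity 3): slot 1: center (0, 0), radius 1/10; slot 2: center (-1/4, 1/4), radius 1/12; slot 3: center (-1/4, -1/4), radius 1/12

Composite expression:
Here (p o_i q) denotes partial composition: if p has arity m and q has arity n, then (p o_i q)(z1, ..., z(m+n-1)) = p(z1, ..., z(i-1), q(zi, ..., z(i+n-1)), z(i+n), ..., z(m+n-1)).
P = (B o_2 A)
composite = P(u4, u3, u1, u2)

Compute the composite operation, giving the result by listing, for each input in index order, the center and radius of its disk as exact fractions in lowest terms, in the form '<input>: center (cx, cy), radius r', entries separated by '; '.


u1: center (-5/24, 1/4), radius 1/72; u2: center (-1/4, -1/4), radius 1/12; u3: center (-1/4, 5/24), radius 1/60; u4: center (0, 0), radius 1/10


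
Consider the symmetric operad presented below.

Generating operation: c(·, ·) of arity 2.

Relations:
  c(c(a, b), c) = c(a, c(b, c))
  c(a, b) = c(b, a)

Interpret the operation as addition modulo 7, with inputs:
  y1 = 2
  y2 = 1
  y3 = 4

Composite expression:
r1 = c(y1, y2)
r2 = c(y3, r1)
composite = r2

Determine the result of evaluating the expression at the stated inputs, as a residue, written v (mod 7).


0 (mod 7)

c(y1, y2) = 3
c(y3, c(y1, y2)) = 0


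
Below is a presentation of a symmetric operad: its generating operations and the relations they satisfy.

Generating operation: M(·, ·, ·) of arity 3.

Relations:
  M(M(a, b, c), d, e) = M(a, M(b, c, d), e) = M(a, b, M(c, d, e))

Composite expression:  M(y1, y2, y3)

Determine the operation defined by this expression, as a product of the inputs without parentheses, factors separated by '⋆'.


y1 ⋆ y2 ⋆ y3

All parenthesizations of M agree; list the y-inputs left to right.
M(y1, y2, y3) reduces to y1 ⋆ y2 ⋆ y3


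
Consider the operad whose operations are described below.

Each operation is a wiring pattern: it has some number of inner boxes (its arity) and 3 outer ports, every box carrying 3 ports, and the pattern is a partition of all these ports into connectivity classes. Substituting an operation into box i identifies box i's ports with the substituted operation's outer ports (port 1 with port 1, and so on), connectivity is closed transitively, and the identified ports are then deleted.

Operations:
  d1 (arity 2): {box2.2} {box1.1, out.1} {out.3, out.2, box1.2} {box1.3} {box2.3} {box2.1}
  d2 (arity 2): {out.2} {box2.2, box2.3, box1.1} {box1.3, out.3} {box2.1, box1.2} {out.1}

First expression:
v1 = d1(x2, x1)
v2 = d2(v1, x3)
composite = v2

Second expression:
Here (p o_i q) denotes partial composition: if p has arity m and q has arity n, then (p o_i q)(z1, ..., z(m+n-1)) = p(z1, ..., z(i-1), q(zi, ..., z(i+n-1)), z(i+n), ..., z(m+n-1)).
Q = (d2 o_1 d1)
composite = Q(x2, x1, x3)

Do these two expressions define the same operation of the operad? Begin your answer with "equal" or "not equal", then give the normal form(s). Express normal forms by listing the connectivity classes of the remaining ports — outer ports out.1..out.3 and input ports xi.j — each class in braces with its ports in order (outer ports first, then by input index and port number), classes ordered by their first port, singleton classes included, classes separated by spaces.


The first composite normalizes to {out.1} {out.2} {out.3, x2.2, x3.1} {x1.1} {x1.2} {x1.3} {x2.1, x3.2, x3.3} {x2.3}
The second composite normalizes to {out.1} {out.2} {out.3, x2.2, x3.1} {x1.1} {x1.2} {x1.3} {x2.1, x3.2, x3.3} {x2.3}
Same normal form: equal.

equal; the common form is {out.1} {out.2} {out.3, x2.2, x3.1} {x1.1} {x1.2} {x1.3} {x2.1, x3.2, x3.3} {x2.3}


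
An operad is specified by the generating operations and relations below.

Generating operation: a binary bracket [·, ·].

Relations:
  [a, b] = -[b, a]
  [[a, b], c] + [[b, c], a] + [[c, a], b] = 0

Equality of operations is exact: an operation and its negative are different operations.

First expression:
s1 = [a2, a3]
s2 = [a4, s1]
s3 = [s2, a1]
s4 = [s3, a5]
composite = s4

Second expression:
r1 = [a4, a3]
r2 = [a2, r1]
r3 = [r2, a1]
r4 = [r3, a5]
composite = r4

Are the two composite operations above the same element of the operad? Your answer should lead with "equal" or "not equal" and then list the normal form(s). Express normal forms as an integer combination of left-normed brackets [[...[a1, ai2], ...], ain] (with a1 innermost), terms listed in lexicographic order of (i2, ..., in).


not equal; the first gives [[[[a1, a2], a3], a4], a5] - [[[[a1, a3], a2], a4], a5] - [[[[a1, a4], a2], a3], a5] + [[[[a1, a4], a3], a2], a5] and the second [[[[a1, a2], a3], a4], a5] - [[[[a1, a2], a4], a3], a5] - [[[[a1, a3], a4], a2], a5] + [[[[a1, a4], a3], a2], a5]

The first expression, normalized: [[[[a1, a2], a3], a4], a5] - [[[[a1, a3], a2], a4], a5] - [[[[a1, a4], a2], a3], a5] + [[[[a1, a4], a3], a2], a5]
The second expression, normalized: [[[[a1, a2], a3], a4], a5] - [[[[a1, a2], a4], a3], a5] - [[[[a1, a3], a4], a2], a5] + [[[[a1, a4], a3], a2], a5]
The forms do not match — not equal.


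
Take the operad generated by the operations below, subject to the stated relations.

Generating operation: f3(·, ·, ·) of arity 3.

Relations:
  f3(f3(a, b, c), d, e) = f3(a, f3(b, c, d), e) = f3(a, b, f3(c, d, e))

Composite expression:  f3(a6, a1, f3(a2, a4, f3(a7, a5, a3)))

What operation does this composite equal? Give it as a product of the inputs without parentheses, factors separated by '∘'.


a6 ∘ a1 ∘ a2 ∘ a4 ∘ a7 ∘ a5 ∘ a3

Every regrouping of f3 is equal, so read the a-inputs in written order.
f3(a7, a5, a3) flattens to a7 ∘ a5 ∘ a3
f3(a2, a4, f3(a7, a5, a3)) flattens to a2 ∘ a4 ∘ a7 ∘ a5 ∘ a3
f3(a6, a1, f3(a2, a4, f3(a7, a5, a3))) flattens to a6 ∘ a1 ∘ a2 ∘ a4 ∘ a7 ∘ a5 ∘ a3


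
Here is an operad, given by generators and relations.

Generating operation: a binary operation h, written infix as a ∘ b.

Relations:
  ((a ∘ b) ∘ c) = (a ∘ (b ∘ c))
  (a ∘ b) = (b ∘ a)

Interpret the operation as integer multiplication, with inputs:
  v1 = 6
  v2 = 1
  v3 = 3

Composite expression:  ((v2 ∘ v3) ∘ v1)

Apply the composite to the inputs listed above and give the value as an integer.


18


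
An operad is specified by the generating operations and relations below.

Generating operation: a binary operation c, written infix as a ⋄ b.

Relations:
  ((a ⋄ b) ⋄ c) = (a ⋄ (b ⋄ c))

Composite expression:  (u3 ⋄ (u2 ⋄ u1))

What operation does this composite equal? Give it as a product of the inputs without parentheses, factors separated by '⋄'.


u3 ⋄ u2 ⋄ u1

Key point: c is associative — brackets drop, the u-order remains.
(u2 ⋄ u1) unparenthesizes to u2 ⋄ u1
(u3 ⋄ (u2 ⋄ u1)) unparenthesizes to u3 ⋄ u2 ⋄ u1


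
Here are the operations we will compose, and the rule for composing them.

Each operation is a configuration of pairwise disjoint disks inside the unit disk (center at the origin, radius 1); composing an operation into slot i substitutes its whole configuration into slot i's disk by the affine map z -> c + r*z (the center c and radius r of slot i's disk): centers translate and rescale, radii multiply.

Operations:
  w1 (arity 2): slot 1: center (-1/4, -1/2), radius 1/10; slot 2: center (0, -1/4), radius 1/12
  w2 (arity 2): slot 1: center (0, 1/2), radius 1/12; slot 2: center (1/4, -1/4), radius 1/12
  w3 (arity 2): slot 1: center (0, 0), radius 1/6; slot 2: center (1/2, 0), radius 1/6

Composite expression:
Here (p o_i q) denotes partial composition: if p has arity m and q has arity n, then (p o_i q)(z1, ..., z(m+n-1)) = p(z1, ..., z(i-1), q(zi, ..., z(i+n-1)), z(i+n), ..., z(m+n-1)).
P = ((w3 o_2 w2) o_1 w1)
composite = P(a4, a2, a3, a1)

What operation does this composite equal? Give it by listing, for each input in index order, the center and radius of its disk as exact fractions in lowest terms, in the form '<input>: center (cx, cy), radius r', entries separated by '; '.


Only the slot chain above each a matters under w3; compose those maps.
input a4: composing its 2 substitution steps yields center (-1/24, -1/12), radius 1/60
input a2: composing its 2 substitution steps yields center (0, -1/24), radius 1/72
input a3: composing its 2 substitution steps yields center (1/2, 1/12), radius 1/72
input a1: composing its 2 substitution steps yields center (13/24, -1/24), radius 1/72

a1: center (13/24, -1/24), radius 1/72; a2: center (0, -1/24), radius 1/72; a3: center (1/2, 1/12), radius 1/72; a4: center (-1/24, -1/12), radius 1/60


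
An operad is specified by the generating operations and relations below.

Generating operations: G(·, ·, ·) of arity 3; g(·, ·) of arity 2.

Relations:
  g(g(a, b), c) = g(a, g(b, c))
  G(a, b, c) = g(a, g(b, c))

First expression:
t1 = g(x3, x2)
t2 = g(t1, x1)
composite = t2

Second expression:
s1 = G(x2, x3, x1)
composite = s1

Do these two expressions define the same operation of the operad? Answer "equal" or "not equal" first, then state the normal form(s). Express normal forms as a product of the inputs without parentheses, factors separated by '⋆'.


not equal; the first gives x3 ⋆ x2 ⋆ x1 and the second x2 ⋆ x3 ⋆ x1

In normal form, the first expression is x3 ⋆ x2 ⋆ x1
In normal form, the second expression is x2 ⋆ x3 ⋆ x1
No match — not equal.


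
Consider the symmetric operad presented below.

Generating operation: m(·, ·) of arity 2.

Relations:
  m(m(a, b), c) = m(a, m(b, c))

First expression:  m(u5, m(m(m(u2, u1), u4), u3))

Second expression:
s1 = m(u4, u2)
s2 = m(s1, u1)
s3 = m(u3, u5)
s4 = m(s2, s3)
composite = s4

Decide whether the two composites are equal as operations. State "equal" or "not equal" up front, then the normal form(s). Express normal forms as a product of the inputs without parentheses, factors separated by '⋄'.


not equal: they reduce to u5 ⋄ u2 ⋄ u1 ⋄ u4 ⋄ u3 and u4 ⋄ u2 ⋄ u1 ⋄ u3 ⋄ u5


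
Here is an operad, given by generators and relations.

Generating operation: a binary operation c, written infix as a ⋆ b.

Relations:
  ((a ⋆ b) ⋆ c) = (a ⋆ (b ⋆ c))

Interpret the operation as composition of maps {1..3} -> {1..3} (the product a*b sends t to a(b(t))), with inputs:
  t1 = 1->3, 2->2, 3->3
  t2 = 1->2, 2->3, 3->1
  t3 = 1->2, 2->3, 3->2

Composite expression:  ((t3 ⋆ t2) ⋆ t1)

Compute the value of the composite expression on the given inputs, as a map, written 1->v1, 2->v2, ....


(t3 ⋆ t2) = 1->3, 2->2, 3->2
((t3 ⋆ t2) ⋆ t1) = 1->2, 2->2, 3->2

1->2, 2->2, 3->2


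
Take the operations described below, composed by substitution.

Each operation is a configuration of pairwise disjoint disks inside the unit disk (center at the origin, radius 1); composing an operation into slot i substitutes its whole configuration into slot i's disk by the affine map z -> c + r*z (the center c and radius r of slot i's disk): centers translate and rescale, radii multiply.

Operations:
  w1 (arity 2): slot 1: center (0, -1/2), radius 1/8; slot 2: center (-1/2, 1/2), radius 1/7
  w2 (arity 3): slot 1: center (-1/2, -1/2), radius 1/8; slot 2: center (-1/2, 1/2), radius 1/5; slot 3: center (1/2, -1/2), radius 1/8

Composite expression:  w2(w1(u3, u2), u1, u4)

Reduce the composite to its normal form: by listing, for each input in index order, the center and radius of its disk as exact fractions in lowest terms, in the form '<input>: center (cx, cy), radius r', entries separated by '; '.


u1: center (-1/2, 1/2), radius 1/5; u2: center (-9/16, -7/16), radius 1/56; u3: center (-1/2, -9/16), radius 1/64; u4: center (1/2, -1/2), radius 1/8

Follow each u-input down from w2: c' goes to c + r*c', radius to r*r'.
input u3: applying the 2 nested substitutions gives center (-1/2, -9/16), radius 1/64
input u2: applying the 2 nested substitutions gives center (-9/16, -7/16), radius 1/56
input u1: applying the 1 nested substitution gives center (-1/2, 1/2), radius 1/5
input u4: applying the 1 nested substitution gives center (1/2, -1/2), radius 1/8
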